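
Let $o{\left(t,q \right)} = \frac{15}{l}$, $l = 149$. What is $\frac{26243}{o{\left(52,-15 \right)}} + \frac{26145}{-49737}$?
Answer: $\frac{64827191128}{248685} \approx 2.6068 \cdot 10^{5}$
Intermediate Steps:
$o{\left(t,q \right)} = \frac{15}{149}$
$\frac{26243}{o{\left(52,-15 \right)}} + \frac{26145}{-49737} = \frac{26243}{\frac{15}{149}} + \frac{26145}{-49737} = 26243 \cdot \frac{149}{15} + 26145 \left(- \frac{1}{49737}\right) = \frac{3910207}{15} - \frac{8715}{16579} = \frac{64827191128}{248685}$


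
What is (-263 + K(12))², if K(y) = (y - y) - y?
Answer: 75625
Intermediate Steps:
K(y) = -y (K(y) = 0 - y = -y)
(-263 + K(12))² = (-263 - 1*12)² = (-263 - 12)² = (-275)² = 75625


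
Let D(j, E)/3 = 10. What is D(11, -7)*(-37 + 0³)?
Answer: -1110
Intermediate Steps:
D(j, E) = 30 (D(j, E) = 3*10 = 30)
D(11, -7)*(-37 + 0³) = 30*(-37 + 0³) = 30*(-37 + 0) = 30*(-37) = -1110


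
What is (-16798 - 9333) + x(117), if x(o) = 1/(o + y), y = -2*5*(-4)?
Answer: -4102566/157 ≈ -26131.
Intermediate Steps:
y = 40 (y = -10*(-4) = 40)
x(o) = 1/(40 + o) (x(o) = 1/(o + 40) = 1/(40 + o))
(-16798 - 9333) + x(117) = (-16798 - 9333) + 1/(40 + 117) = -26131 + 1/157 = -4102566/157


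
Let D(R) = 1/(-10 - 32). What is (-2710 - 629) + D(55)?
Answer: -140239/42 ≈ -3339.0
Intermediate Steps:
D(R) = -1/42 (D(R) = 1/(-42) = -1/42)
(-2710 - 629) + D(55) = (-2710 - 629) - 1/42 = -3339 - 1/42 = -140239/42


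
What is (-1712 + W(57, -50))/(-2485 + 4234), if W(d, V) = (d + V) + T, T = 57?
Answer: -1648/1749 ≈ -0.94225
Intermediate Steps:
W(d, V) = 57 + V + d (W(d, V) = (d + V) + 57 = (V + d) + 57 = 57 + V + d)
(-1712 + W(57, -50))/(-2485 + 4234) = (-1712 + (57 - 50 + 57))/(-2485 + 4234) = (-1712 + 64)/1749 = -1648*1/1749 = -1648/1749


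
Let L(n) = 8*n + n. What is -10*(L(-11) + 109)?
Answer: -100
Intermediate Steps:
L(n) = 9*n
-10*(L(-11) + 109) = -10*(9*(-11) + 109) = -10*(-99 + 109) = -10*10 = -100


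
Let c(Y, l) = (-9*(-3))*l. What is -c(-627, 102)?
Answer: -2754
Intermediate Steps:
c(Y, l) = 27*l
-c(-627, 102) = -27*102 = -1*2754 = -2754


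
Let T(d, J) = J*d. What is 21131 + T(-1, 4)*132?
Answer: 20603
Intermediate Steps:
21131 + T(-1, 4)*132 = 21131 + (4*(-1))*132 = 21131 - 4*132 = 21131 - 528 = 20603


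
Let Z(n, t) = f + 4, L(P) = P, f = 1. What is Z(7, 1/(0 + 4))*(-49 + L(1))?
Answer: -240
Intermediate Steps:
Z(n, t) = 5 (Z(n, t) = 1 + 4 = 5)
Z(7, 1/(0 + 4))*(-49 + L(1)) = 5*(-49 + 1) = 5*(-48) = -240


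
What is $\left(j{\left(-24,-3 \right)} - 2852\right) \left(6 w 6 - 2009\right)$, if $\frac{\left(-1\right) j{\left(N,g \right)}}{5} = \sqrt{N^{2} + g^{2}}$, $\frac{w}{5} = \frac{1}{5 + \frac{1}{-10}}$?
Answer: $\frac{275620132}{49} + \frac{1449615 \sqrt{65}}{49} \approx 5.8634 \cdot 10^{6}$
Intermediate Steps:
$w = \frac{50}{49}$ ($w = \frac{5}{5 + \frac{1}{-10}} = \frac{5}{5 - \frac{1}{10}} = \frac{5}{\frac{49}{10}} = 5 \cdot \frac{10}{49} = \frac{50}{49} \approx 1.0204$)
$j{\left(N,g \right)} = - 5 \sqrt{N^{2} + g^{2}}$
$\left(j{\left(-24,-3 \right)} - 2852\right) \left(6 w 6 - 2009\right) = \left(- 5 \sqrt{\left(-24\right)^{2} + \left(-3\right)^{2}} - 2852\right) \left(6 \cdot \frac{50}{49} \cdot 6 - 2009\right) = \left(- 5 \sqrt{576 + 9} - 2852\right) \left(\frac{300}{49} \cdot 6 - 2009\right) = \left(- 5 \sqrt{585} - 2852\right) \left(\frac{1800}{49} - 2009\right) = \left(- 5 \cdot 3 \sqrt{65} - 2852\right) \left(- \frac{96641}{49}\right) = \left(- 15 \sqrt{65} - 2852\right) \left(- \frac{96641}{49}\right) = \left(-2852 - 15 \sqrt{65}\right) \left(- \frac{96641}{49}\right) = \frac{275620132}{49} + \frac{1449615 \sqrt{65}}{49}$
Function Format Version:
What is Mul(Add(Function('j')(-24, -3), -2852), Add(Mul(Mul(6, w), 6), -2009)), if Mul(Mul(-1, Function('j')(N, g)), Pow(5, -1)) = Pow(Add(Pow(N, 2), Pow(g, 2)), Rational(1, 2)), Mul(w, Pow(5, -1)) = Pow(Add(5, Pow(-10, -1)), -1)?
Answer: Add(Rational(275620132, 49), Mul(Rational(1449615, 49), Pow(65, Rational(1, 2)))) ≈ 5.8634e+6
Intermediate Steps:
w = Rational(50, 49) (w = Mul(5, Pow(Add(5, Pow(-10, -1)), -1)) = Mul(5, Pow(Add(5, Rational(-1, 10)), -1)) = Mul(5, Pow(Rational(49, 10), -1)) = Mul(5, Rational(10, 49)) = Rational(50, 49) ≈ 1.0204)
Function('j')(N, g) = Mul(-5, Pow(Add(Pow(N, 2), Pow(g, 2)), Rational(1, 2)))
Mul(Add(Function('j')(-24, -3), -2852), Add(Mul(Mul(6, w), 6), -2009)) = Mul(Add(Mul(-5, Pow(Add(Pow(-24, 2), Pow(-3, 2)), Rational(1, 2))), -2852), Add(Mul(Mul(6, Rational(50, 49)), 6), -2009)) = Mul(Add(Mul(-5, Pow(Add(576, 9), Rational(1, 2))), -2852), Add(Mul(Rational(300, 49), 6), -2009)) = Mul(Add(Mul(-5, Pow(585, Rational(1, 2))), -2852), Add(Rational(1800, 49), -2009)) = Mul(Add(Mul(-5, Mul(3, Pow(65, Rational(1, 2)))), -2852), Rational(-96641, 49)) = Mul(Add(Mul(-15, Pow(65, Rational(1, 2))), -2852), Rational(-96641, 49)) = Mul(Add(-2852, Mul(-15, Pow(65, Rational(1, 2)))), Rational(-96641, 49)) = Add(Rational(275620132, 49), Mul(Rational(1449615, 49), Pow(65, Rational(1, 2))))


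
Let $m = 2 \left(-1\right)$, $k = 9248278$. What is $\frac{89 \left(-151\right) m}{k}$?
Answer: $\frac{13439}{4624139} \approx 0.0029063$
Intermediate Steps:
$m = -2$
$\frac{89 \left(-151\right) m}{k} = \frac{89 \left(-151\right) \left(-2\right)}{9248278} = \left(-13439\right) \left(-2\right) \frac{1}{9248278} = 26878 \cdot \frac{1}{9248278} = \frac{13439}{4624139}$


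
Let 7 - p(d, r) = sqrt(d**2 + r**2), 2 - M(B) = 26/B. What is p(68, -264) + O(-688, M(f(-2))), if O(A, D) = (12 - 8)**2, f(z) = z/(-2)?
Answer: 23 - 4*sqrt(4645) ≈ -249.62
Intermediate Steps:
f(z) = -z/2 (f(z) = z*(-1/2) = -z/2)
M(B) = 2 - 26/B
O(A, D) = 16 (O(A, D) = 4**2 = 16)
p(d, r) = 7 - sqrt(d**2 + r**2)
p(68, -264) + O(-688, M(f(-2))) = (7 - sqrt(68**2 + (-264)**2)) + 16 = (7 - sqrt(4624 + 69696)) + 16 = (7 - sqrt(74320)) + 16 = (7 - 4*sqrt(4645)) + 16 = 23 - 4*sqrt(4645)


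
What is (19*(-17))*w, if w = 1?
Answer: -323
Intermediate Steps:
(19*(-17))*w = (19*(-17))*1 = -323*1 = -323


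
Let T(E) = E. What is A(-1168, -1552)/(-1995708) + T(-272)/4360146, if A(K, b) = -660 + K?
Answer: 103159921/120855253519 ≈ 0.00085358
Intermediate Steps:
A(-1168, -1552)/(-1995708) + T(-272)/4360146 = (-660 - 1168)/(-1995708) - 272/4360146 = -1828*(-1/1995708) - 272*1/4360146 = 457/498927 - 136/2180073 = 103159921/120855253519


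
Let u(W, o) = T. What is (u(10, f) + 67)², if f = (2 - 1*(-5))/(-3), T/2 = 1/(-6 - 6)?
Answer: 160801/36 ≈ 4466.7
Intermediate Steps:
T = -⅙ (T = 2/(-6 - 6) = 2/(-12) = 2*(-1/12) = -⅙ ≈ -0.16667)
f = -7/3 (f = (2 + 5)*(-⅓) = 7*(-⅓) = -7/3 ≈ -2.3333)
u(W, o) = -⅙
(u(10, f) + 67)² = (-⅙ + 67)² = (401/6)² = 160801/36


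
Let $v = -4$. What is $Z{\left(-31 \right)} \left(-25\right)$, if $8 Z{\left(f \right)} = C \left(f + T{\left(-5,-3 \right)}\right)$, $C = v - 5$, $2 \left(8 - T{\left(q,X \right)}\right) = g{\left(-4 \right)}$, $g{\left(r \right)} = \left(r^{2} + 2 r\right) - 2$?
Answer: $- \frac{2925}{4} \approx -731.25$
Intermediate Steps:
$g{\left(r \right)} = -2 + r^{2} + 2 r$
$T{\left(q,X \right)} = 5$ ($T{\left(q,X \right)} = 8 - \frac{-2 + \left(-4\right)^{2} + 2 \left(-4\right)}{2} = 8 - \frac{-2 + 16 - 8}{2} = 8 - 3 = 5$)
$C = -9$ ($C = -4 - 5 = -9$)
$Z{\left(f \right)} = - \frac{45}{8} - \frac{9 f}{8}$ ($Z{\left(f \right)} = \frac{\left(-9\right) \left(f + 5\right)}{8} = \frac{\left(-9\right) \left(5 + f\right)}{8} = \frac{-45 - 9 f}{8} = - \frac{45}{8} - \frac{9 f}{8}$)
$Z{\left(-31 \right)} \left(-25\right) = \left(- \frac{45}{8} - - \frac{279}{8}\right) \left(-25\right) = \left(- \frac{45}{8} + \frac{279}{8}\right) \left(-25\right) = \frac{117}{4} \left(-25\right) = - \frac{2925}{4}$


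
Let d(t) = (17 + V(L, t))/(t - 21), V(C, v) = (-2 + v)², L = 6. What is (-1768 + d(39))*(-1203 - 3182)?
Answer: 7415035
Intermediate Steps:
d(t) = (17 + (-2 + t)²)/(-21 + t) (d(t) = (17 + (-2 + t)²)/(t - 21) = (17 + (-2 + t)²)/(-21 + t))
(-1768 + d(39))*(-1203 - 3182) = (-1768 + (17 + (-2 + 39)²)/(-21 + 39))*(-1203 - 3182) = (-1768 + (17 + 37²)/18)*(-4385) = (-1768 + (17 + 1369)/18)*(-4385) = (-1768 + (1/18)*1386)*(-4385) = (-1768 + 77)*(-4385) = -1691*(-4385) = 7415035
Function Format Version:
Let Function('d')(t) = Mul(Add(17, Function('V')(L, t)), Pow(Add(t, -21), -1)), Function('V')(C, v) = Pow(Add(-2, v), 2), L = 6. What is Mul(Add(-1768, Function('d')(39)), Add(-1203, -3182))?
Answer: 7415035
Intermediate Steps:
Function('d')(t) = Mul(Pow(Add(-21, t), -1), Add(17, Pow(Add(-2, t), 2))) (Function('d')(t) = Mul(Add(17, Pow(Add(-2, t), 2)), Pow(Add(t, -21), -1)) = Mul(Add(17, Pow(Add(-2, t), 2)), Pow(Add(-21, t), -1)) = Mul(Pow(Add(-21, t), -1), Add(17, Pow(Add(-2, t), 2))))
Mul(Add(-1768, Function('d')(39)), Add(-1203, -3182)) = Mul(Add(-1768, Mul(Pow(Add(-21, 39), -1), Add(17, Pow(Add(-2, 39), 2)))), Add(-1203, -3182)) = Mul(Add(-1768, Mul(Pow(18, -1), Add(17, Pow(37, 2)))), -4385) = Mul(Add(-1768, Mul(Rational(1, 18), Add(17, 1369))), -4385) = Mul(Add(-1768, Mul(Rational(1, 18), 1386)), -4385) = Mul(Add(-1768, 77), -4385) = Mul(-1691, -4385) = 7415035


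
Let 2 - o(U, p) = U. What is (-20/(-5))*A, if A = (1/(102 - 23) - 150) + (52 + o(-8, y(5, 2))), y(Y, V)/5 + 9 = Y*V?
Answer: -27804/79 ≈ -351.95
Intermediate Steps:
y(Y, V) = -45 + 5*V*Y (y(Y, V) = -45 + 5*(Y*V) = -45 + 5*(V*Y) = -45 + 5*V*Y)
o(U, p) = 2 - U
A = -6951/79 (A = (1/(102 - 23) - 150) + (52 + (2 - 1*(-8))) = (1/79 - 150) + (52 + (2 + 8)) = (1/79 - 150) + (52 + 10) = -11849/79 + 62 = -6951/79 ≈ -87.987)
(-20/(-5))*A = -20/(-5)*(-6951/79) = -20*(-⅕)*(-6951/79) = 4*(-6951/79) = -27804/79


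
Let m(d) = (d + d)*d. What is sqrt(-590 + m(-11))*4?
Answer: 8*I*sqrt(87) ≈ 74.619*I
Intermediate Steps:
m(d) = 2*d**2 (m(d) = (2*d)*d = 2*d**2)
sqrt(-590 + m(-11))*4 = sqrt(-590 + 2*(-11)**2)*4 = sqrt(-590 + 2*121)*4 = sqrt(-590 + 242)*4 = sqrt(-348)*4 = (2*I*sqrt(87))*4 = 8*I*sqrt(87)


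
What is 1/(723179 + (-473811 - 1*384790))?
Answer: -1/135422 ≈ -7.3843e-6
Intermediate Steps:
1/(723179 + (-473811 - 1*384790)) = 1/(723179 + (-473811 - 384790)) = 1/(723179 - 858601) = 1/(-135422) = -1/135422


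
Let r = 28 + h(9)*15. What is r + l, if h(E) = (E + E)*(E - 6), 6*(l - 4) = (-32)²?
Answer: 3038/3 ≈ 1012.7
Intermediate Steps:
l = 524/3 (l = 4 + (⅙)*(-32)² = 4 + (⅙)*1024 = 4 + 512/3 = 524/3 ≈ 174.67)
h(E) = 2*E*(-6 + E) (h(E) = (2*E)*(-6 + E) = 2*E*(-6 + E))
r = 838 (r = 28 + (2*9*(-6 + 9))*15 = 28 + (2*9*3)*15 = 28 + 54*15 = 28 + 810 = 838)
r + l = 838 + 524/3 = 3038/3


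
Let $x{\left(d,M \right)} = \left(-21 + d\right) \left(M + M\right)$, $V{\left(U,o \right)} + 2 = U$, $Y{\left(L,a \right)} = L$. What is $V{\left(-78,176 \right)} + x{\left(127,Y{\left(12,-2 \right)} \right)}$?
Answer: $2464$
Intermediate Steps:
$V{\left(U,o \right)} = -2 + U$
$x{\left(d,M \right)} = 2 M \left(-21 + d\right)$ ($x{\left(d,M \right)} = \left(-21 + d\right) 2 M = 2 M \left(-21 + d\right)$)
$V{\left(-78,176 \right)} + x{\left(127,Y{\left(12,-2 \right)} \right)} = \left(-2 - 78\right) + 2 \cdot 12 \left(-21 + 127\right) = -80 + 2 \cdot 12 \cdot 106 = -80 + 2544 = 2464$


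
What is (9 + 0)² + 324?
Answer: 405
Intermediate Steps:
(9 + 0)² + 324 = 9² + 324 = 81 + 324 = 405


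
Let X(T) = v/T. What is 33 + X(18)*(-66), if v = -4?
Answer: 143/3 ≈ 47.667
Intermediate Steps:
X(T) = -4/T
33 + X(18)*(-66) = 33 - 4/18*(-66) = 33 - 4*1/18*(-66) = 33 - 2/9*(-66) = 33 + 44/3 = 143/3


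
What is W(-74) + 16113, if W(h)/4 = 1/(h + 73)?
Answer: 16109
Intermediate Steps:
W(h) = 4/(73 + h) (W(h) = 4/(h + 73) = 4/(73 + h))
W(-74) + 16113 = 4/(73 - 74) + 16113 = 4/(-1) + 16113 = 4*(-1) + 16113 = -4 + 16113 = 16109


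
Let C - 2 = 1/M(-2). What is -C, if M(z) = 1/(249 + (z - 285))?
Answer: 36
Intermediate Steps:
M(z) = 1/(-36 + z) (M(z) = 1/(249 + (-285 + z)) = 1/(-36 + z))
C = -36 (C = 2 + 1/(1/(-36 - 2)) = 2 + 1/(1/(-38)) = 2 + 1/(-1/38) = 2 - 38 = -36)
-C = -1*(-36) = 36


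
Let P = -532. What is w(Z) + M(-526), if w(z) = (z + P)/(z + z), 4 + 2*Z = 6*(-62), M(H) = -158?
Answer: -7336/47 ≈ -156.09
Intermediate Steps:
Z = -188 (Z = -2 + (6*(-62))/2 = -2 + (½)*(-372) = -2 - 186 = -188)
w(z) = (-532 + z)/(2*z) (w(z) = (z - 532)/(z + z) = (-532 + z)/((2*z)) = (-532 + z)*(1/(2*z)) = (-532 + z)/(2*z))
w(Z) + M(-526) = (½)*(-532 - 188)/(-188) - 158 = (½)*(-1/188)*(-720) - 158 = 90/47 - 158 = -7336/47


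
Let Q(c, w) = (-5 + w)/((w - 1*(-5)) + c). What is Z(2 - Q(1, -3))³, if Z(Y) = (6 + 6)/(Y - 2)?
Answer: 729/8 ≈ 91.125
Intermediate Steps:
Q(c, w) = (-5 + w)/(5 + c + w) (Q(c, w) = (-5 + w)/((w + 5) + c) = (-5 + w)/((5 + w) + c) = (-5 + w)/(5 + c + w))
Z(Y) = 12/(-2 + Y)
Z(2 - Q(1, -3))³ = (12/(-2 + (2 - (-5 - 3)/(5 + 1 - 3))))³ = (12/(-2 + (2 - (-8)/3)))³ = (12/(-2 + (2 - 1*(-8/3))))³ = (12/(-2 + (2 + 8/3)))³ = (12/(-2 + 14/3))³ = (12/(8/3))³ = (12*(3/8))³ = (9/2)³ = 729/8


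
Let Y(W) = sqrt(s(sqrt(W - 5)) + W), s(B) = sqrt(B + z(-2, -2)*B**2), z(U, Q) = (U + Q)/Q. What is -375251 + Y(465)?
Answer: -375251 + sqrt(465 + sqrt(2)*115**(1/4)*sqrt(1 + 4*sqrt(115))) ≈ -3.7523e+5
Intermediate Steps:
z(U, Q) = (Q + U)/Q
s(B) = sqrt(B + 2*B**2) (s(B) = sqrt(B + ((-2 - 2)/(-2))*B**2) = sqrt(B + (-1/2*(-4))*B**2) = sqrt(B + 2*B**2))
Y(W) = sqrt(W + sqrt(sqrt(-5 + W)*(1 + 2*sqrt(-5 + W)))) (Y(W) = sqrt(sqrt(sqrt(W - 5)*(1 + 2*sqrt(W - 5))) + W) = sqrt(sqrt(sqrt(-5 + W)*(1 + 2*sqrt(-5 + W))) + W) = sqrt(W + sqrt(sqrt(-5 + W)*(1 + 2*sqrt(-5 + W)))))
-375251 + Y(465) = -375251 + sqrt(465 + sqrt(-10 + sqrt(-5 + 465) + 2*465)) = -375251 + sqrt(465 + sqrt(-10 + sqrt(460) + 930)) = -375251 + sqrt(465 + sqrt(-10 + 2*sqrt(115) + 930)) = -375251 + sqrt(465 + sqrt(920 + 2*sqrt(115)))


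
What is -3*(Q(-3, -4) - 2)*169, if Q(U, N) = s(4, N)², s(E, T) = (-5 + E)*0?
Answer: 1014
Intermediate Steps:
s(E, T) = 0
Q(U, N) = 0 (Q(U, N) = 0² = 0)
-3*(Q(-3, -4) - 2)*169 = -3*(0 - 2)*169 = -3*(-2)*169 = 6*169 = 1014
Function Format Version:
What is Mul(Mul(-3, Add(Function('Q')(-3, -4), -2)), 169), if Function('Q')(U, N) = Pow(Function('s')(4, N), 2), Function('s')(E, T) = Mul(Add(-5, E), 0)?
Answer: 1014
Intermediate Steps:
Function('s')(E, T) = 0
Function('Q')(U, N) = 0 (Function('Q')(U, N) = Pow(0, 2) = 0)
Mul(Mul(-3, Add(Function('Q')(-3, -4), -2)), 169) = Mul(Mul(-3, Add(0, -2)), 169) = Mul(Mul(-3, -2), 169) = Mul(6, 169) = 1014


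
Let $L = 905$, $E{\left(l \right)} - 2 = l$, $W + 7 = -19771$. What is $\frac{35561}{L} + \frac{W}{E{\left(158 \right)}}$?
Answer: $- \frac{1220933}{14480} \approx -84.319$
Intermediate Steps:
$W = -19778$ ($W = -7 - 19771 = -19778$)
$E{\left(l \right)} = 2 + l$
$\frac{35561}{L} + \frac{W}{E{\left(158 \right)}} = \frac{35561}{905} - \frac{19778}{2 + 158} = 35561 \cdot \frac{1}{905} - \frac{19778}{160} = \frac{35561}{905} - \frac{9889}{80} = - \frac{1220933}{14480}$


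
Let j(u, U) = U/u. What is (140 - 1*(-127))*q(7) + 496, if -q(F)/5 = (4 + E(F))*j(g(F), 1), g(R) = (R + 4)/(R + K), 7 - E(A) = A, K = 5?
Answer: -58624/11 ≈ -5329.5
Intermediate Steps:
E(A) = 7 - A
g(R) = (4 + R)/(5 + R) (g(R) = (R + 4)/(R + 5) = (4 + R)/(5 + R))
q(F) = -5*(5 + F)*(11 - F)/(4 + F) (q(F) = -5*(4 + (7 - F))*1/((4 + F)/(5 + F)) = -5*(11 - F)*1*((5 + F)/(4 + F)) = -5*(11 - F)*(5 + F)/(4 + F) = -5*(5 + F)*(11 - F)/(4 + F))
(140 - 1*(-127))*q(7) + 496 = (140 - 1*(-127))*(5*(-11 + 7)*(5 + 7)/(4 + 7)) + 496 = (140 + 127)*(5*(-4)*12/11) + 496 = 267*(5*(1/11)*(-4)*12) + 496 = 267*(-240/11) + 496 = -64080/11 + 496 = -58624/11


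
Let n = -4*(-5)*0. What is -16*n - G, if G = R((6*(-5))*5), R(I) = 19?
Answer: -19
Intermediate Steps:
n = 0 (n = 20*0 = 0)
G = 19
-16*n - G = -16*0 - 1*19 = 0 - 19 = -19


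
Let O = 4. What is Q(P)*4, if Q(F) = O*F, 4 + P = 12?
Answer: 128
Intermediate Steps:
P = 8 (P = -4 + 12 = 8)
Q(F) = 4*F
Q(P)*4 = (4*8)*4 = 32*4 = 128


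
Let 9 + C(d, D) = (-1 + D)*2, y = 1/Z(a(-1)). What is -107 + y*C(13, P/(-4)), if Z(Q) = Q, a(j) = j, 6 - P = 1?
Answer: -187/2 ≈ -93.500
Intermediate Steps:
P = 5 (P = 6 - 1*1 = 6 - 1 = 5)
y = -1 (y = 1/(-1) = -1)
C(d, D) = -11 + 2*D (C(d, D) = -9 + (-1 + D)*2 = -9 + (-2 + 2*D) = -11 + 2*D)
-107 + y*C(13, P/(-4)) = -107 - (-11 + 2*(5/(-4))) = -107 - (-11 + 2*(5*(-1/4))) = -107 - (-11 + 2*(-5/4)) = -107 - (-11 - 5/2) = -107 - 1*(-27/2) = -107 + 27/2 = -187/2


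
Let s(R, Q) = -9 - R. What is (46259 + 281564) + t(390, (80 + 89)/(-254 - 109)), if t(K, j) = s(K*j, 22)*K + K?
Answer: 47857363/121 ≈ 3.9552e+5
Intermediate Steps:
t(K, j) = K + K*(-9 - K*j) (t(K, j) = (-9 - K*j)*K + K = K*(-9 - K*j) + K = K + K*(-9 - K*j))
(46259 + 281564) + t(390, (80 + 89)/(-254 - 109)) = (46259 + 281564) - 1*390*(8 + 390*((80 + 89)/(-254 - 109))) = 327823 - 1*390*(8 + 390*(169/(-363))) = 327823 - 1*390*(8 + 390*(169*(-1/363))) = 327823 - 1*390*(8 + 390*(-169/363)) = 327823 - 1*390*(8 - 21970/121) = 327823 - 1*390*(-21002/121) = 327823 + 8190780/121 = 47857363/121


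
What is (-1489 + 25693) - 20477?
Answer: 3727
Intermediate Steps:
(-1489 + 25693) - 20477 = 24204 - 20477 = 3727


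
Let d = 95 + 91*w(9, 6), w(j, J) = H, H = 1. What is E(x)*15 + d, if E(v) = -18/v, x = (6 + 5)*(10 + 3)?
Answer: 26328/143 ≈ 184.11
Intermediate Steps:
x = 143 (x = 11*13 = 143)
w(j, J) = 1
d = 186 (d = 95 + 91*1 = 95 + 91 = 186)
E(x)*15 + d = -18/143*15 + 186 = -270/143 + 186 = 26328/143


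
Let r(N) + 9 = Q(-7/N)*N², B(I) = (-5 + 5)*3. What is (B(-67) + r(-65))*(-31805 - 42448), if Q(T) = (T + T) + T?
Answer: -100687068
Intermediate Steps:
B(I) = 0 (B(I) = 0*3 = 0)
Q(T) = 3*T (Q(T) = 2*T + T = 3*T)
r(N) = -9 - 21*N (r(N) = -9 + (3*(-7/N))*N² = -9 + (-21/N)*N² = -9 - 21*N)
(B(-67) + r(-65))*(-31805 - 42448) = (0 + (-9 - 21*(-65)))*(-31805 - 42448) = (0 + (-9 + 1365))*(-74253) = (0 + 1356)*(-74253) = 1356*(-74253) = -100687068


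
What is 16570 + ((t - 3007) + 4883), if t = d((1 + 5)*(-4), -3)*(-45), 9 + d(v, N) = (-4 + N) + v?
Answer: 20246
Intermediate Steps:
d(v, N) = -13 + N + v (d(v, N) = -9 + ((-4 + N) + v) = -9 + (-4 + N + v) = -13 + N + v)
t = 1800 (t = (-13 - 3 + (1 + 5)*(-4))*(-45) = (-13 - 3 + 6*(-4))*(-45) = (-13 - 3 - 24)*(-45) = -40*(-45) = 1800)
16570 + ((t - 3007) + 4883) = 16570 + ((1800 - 3007) + 4883) = 16570 + (-1207 + 4883) = 16570 + 3676 = 20246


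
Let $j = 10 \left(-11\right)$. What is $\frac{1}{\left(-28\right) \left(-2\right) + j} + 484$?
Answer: $\frac{26135}{54} \approx 483.98$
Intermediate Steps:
$j = -110$
$\frac{1}{\left(-28\right) \left(-2\right) + j} + 484 = \frac{1}{\left(-28\right) \left(-2\right) - 110} + 484 = \frac{1}{56 - 110} + 484 = \frac{1}{-54} + 484 = - \frac{1}{54} + 484 = \frac{26135}{54}$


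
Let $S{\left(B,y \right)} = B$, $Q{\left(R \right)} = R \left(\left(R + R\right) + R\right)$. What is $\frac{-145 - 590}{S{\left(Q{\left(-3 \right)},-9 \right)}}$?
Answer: $- \frac{245}{9} \approx -27.222$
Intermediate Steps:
$Q{\left(R \right)} = 3 R^{2}$ ($Q{\left(R \right)} = R \left(2 R + R\right) = R 3 R = 3 R^{2}$)
$\frac{-145 - 590}{S{\left(Q{\left(-3 \right)},-9 \right)}} = \frac{-145 - 590}{3 \left(-3\right)^{2}} = \frac{1}{3 \cdot 9} \left(-735\right) = \frac{1}{27} \left(-735\right) = - \frac{245}{9}$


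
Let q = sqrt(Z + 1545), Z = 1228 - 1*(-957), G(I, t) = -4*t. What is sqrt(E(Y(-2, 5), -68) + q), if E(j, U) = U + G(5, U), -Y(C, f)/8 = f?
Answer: sqrt(204 + sqrt(3730)) ≈ 16.281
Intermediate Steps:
Z = 2185 (Z = 1228 + 957 = 2185)
Y(C, f) = -8*f
E(j, U) = -3*U (E(j, U) = U - 4*U = -3*U)
q = sqrt(3730) (q = sqrt(2185 + 1545) = sqrt(3730) ≈ 61.074)
sqrt(E(Y(-2, 5), -68) + q) = sqrt(-3*(-68) + sqrt(3730)) = sqrt(204 + sqrt(3730))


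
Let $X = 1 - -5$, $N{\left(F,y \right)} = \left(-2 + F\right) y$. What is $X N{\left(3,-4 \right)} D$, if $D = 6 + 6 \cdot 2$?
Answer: $-432$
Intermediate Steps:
$N{\left(F,y \right)} = y \left(-2 + F\right)$
$X = 6$ ($X = 1 + 5 = 6$)
$D = 18$ ($D = 6 + 12 = 18$)
$X N{\left(3,-4 \right)} D = 6 \left(- 4 \left(-2 + 3\right)\right) 18 = 6 \left(\left(-4\right) 1\right) 18 = 6 \left(-4\right) 18 = \left(-24\right) 18 = -432$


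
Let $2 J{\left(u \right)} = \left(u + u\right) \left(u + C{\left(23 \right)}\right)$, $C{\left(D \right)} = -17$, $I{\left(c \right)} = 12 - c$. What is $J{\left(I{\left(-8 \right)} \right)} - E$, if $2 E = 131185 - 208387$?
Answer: $38661$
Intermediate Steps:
$E = -38601$ ($E = \frac{131185 - 208387}{2} = \frac{1}{2} \left(-77202\right) = -38601$)
$J{\left(u \right)} = u \left(-17 + u\right)$ ($J{\left(u \right)} = \frac{\left(u + u\right) \left(u - 17\right)}{2} = \frac{2 u \left(-17 + u\right)}{2} = u \left(-17 + u\right)$)
$J{\left(I{\left(-8 \right)} \right)} - E = \left(12 - -8\right) \left(-17 + \left(12 - -8\right)\right) - -38601 = \left(12 + 8\right) \left(-17 + \left(12 + 8\right)\right) + 38601 = 20 \left(-17 + 20\right) + 38601 = 20 \cdot 3 + 38601 = 60 + 38601 = 38661$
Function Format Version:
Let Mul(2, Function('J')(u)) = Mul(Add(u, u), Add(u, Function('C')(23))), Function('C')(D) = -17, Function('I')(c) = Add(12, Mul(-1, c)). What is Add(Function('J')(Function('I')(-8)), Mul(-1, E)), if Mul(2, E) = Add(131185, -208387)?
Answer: 38661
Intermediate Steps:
E = -38601 (E = Mul(Rational(1, 2), Add(131185, -208387)) = Mul(Rational(1, 2), -77202) = -38601)
Function('J')(u) = Mul(u, Add(-17, u)) (Function('J')(u) = Mul(Rational(1, 2), Mul(Add(u, u), Add(u, -17))) = Mul(Rational(1, 2), Mul(Mul(2, u), Add(-17, u))) = Mul(Rational(1, 2), Mul(2, u, Add(-17, u))) = Mul(u, Add(-17, u)))
Add(Function('J')(Function('I')(-8)), Mul(-1, E)) = Add(Mul(Add(12, Mul(-1, -8)), Add(-17, Add(12, Mul(-1, -8)))), Mul(-1, -38601)) = Add(Mul(Add(12, 8), Add(-17, Add(12, 8))), 38601) = Add(Mul(20, Add(-17, 20)), 38601) = Add(Mul(20, 3), 38601) = Add(60, 38601) = 38661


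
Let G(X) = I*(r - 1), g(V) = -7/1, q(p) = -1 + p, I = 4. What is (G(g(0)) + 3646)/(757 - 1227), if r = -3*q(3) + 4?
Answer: -1817/235 ≈ -7.7319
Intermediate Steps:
r = -2 (r = -3*(-1 + 3) + 4 = -3*2 + 4 = -6 + 4 = -2)
g(V) = -7 (g(V) = -7*1 = -7)
G(X) = -12 (G(X) = 4*(-2 - 1) = 4*(-3) = -12)
(G(g(0)) + 3646)/(757 - 1227) = (-12 + 3646)/(757 - 1227) = 3634/(-470) = 3634*(-1/470) = -1817/235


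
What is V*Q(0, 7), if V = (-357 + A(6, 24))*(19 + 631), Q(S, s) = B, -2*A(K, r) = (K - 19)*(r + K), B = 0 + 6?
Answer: -631800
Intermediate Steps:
B = 6
A(K, r) = -(-19 + K)*(K + r)/2 (A(K, r) = -(K - 19)*(r + K)/2 = -(-19 + K)*(K + r)/2)
Q(S, s) = 6
V = -105300 (V = (-357 + (-1/2*6**2 + (19/2)*6 + (19/2)*24 - 1/2*6*24))*(19 + 631) = (-357 + (-1/2*36 + 57 + 228 - 72))*650 = (-357 + (-18 + 57 + 228 - 72))*650 = (-357 + 195)*650 = -162*650 = -105300)
V*Q(0, 7) = -105300*6 = -631800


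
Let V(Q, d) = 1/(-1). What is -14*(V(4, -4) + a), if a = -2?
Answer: 42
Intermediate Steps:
V(Q, d) = -1
-14*(V(4, -4) + a) = -14*(-1 - 2) = -14*(-3) = 42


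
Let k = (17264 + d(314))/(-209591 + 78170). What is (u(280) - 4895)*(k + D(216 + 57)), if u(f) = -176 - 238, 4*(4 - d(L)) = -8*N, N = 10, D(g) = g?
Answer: -190384164305/131421 ≈ -1.4487e+6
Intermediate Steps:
d(L) = 24 (d(L) = 4 - (-2)*10 = 4 - 1/4*(-80) = 4 + 20 = 24)
k = -17288/131421 (k = (17264 + 24)/(-209591 + 78170) = 17288/(-131421) = 17288*(-1/131421) = -17288/131421 ≈ -0.13155)
u(f) = -414
(u(280) - 4895)*(k + D(216 + 57)) = (-414 - 4895)*(-17288/131421 + (216 + 57)) = -5309*(-17288/131421 + 273) = -5309*35860645/131421 = -190384164305/131421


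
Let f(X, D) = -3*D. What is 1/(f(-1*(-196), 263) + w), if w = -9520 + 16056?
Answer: 1/5747 ≈ 0.00017400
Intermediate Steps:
w = 6536
1/(f(-1*(-196), 263) + w) = 1/(-3*263 + 6536) = 1/(-789 + 6536) = 1/5747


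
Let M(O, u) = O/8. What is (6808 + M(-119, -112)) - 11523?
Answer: -37839/8 ≈ -4729.9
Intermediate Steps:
M(O, u) = O/8 (M(O, u) = O*(1/8) = O/8)
(6808 + M(-119, -112)) - 11523 = (6808 + (1/8)*(-119)) - 11523 = (6808 - 119/8) - 11523 = 54345/8 - 11523 = -37839/8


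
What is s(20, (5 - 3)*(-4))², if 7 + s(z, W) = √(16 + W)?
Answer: 57 - 28*√2 ≈ 17.402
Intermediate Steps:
s(z, W) = -7 + √(16 + W)
s(20, (5 - 3)*(-4))² = (-7 + √(16 + (5 - 3)*(-4)))² = (-7 + √(16 + 2*(-4)))² = (-7 + √(16 - 8))² = (-7 + √8)² = (-7 + 2*√2)²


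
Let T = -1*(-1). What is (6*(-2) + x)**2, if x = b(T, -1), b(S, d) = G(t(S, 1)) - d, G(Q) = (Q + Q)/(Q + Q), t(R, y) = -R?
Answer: 100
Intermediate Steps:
G(Q) = 1 (G(Q) = (2*Q)/((2*Q)) = (2*Q)*(1/(2*Q)) = 1)
T = 1
b(S, d) = 1 - d
x = 2 (x = 1 - 1*(-1) = 1 + 1 = 2)
(6*(-2) + x)**2 = (6*(-2) + 2)**2 = (-12 + 2)**2 = (-10)**2 = 100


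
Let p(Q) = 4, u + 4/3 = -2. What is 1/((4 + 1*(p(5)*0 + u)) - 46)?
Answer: -3/136 ≈ -0.022059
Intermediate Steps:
u = -10/3 (u = -4/3 - 2 = -10/3 ≈ -3.3333)
1/((4 + 1*(p(5)*0 + u)) - 46) = 1/((4 + 1*(4*0 - 10/3)) - 46) = 1/((4 + 1*(0 - 10/3)) - 46) = 1/((4 + 1*(-10/3)) - 46) = 1/((4 - 10/3) - 46) = 1/(⅔ - 46) = 1/(-136/3) = -3/136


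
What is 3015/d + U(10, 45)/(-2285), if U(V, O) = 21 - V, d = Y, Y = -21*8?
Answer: -2297041/127960 ≈ -17.951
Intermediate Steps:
Y = -168
d = -168
3015/d + U(10, 45)/(-2285) = 3015/(-168) + (21 - 1*10)/(-2285) = 3015*(-1/168) + (21 - 10)*(-1/2285) = -1005/56 + 11*(-1/2285) = -1005/56 - 11/2285 = -2297041/127960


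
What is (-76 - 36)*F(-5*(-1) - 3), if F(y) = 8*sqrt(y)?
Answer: -896*sqrt(2) ≈ -1267.1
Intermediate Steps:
(-76 - 36)*F(-5*(-1) - 3) = (-76 - 36)*(8*sqrt(-5*(-1) - 3)) = -896*sqrt(5 - 3) = -896*sqrt(2)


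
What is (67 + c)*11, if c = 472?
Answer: 5929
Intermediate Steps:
(67 + c)*11 = (67 + 472)*11 = 539*11 = 5929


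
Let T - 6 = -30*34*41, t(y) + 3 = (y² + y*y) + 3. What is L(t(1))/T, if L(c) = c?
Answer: -1/20907 ≈ -4.7831e-5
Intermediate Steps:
t(y) = 2*y² (t(y) = -3 + ((y² + y*y) + 3) = -3 + ((y² + y²) + 3) = -3 + (2*y² + 3) = -3 + (3 + 2*y²) = 2*y²)
T = -41814 (T = 6 - 30*34*41 = 6 - 1020*41 = 6 - 41820 = -41814)
L(t(1))/T = (2*1²)/(-41814) = (2*1)*(-1/41814) = 2*(-1/41814) = -1/20907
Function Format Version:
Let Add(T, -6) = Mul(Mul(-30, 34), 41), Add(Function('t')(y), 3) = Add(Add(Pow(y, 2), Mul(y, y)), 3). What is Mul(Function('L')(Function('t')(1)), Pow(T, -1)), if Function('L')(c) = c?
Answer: Rational(-1, 20907) ≈ -4.7831e-5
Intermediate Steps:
Function('t')(y) = Mul(2, Pow(y, 2)) (Function('t')(y) = Add(-3, Add(Add(Pow(y, 2), Mul(y, y)), 3)) = Add(-3, Add(Add(Pow(y, 2), Pow(y, 2)), 3)) = Add(-3, Add(Mul(2, Pow(y, 2)), 3)) = Add(-3, Add(3, Mul(2, Pow(y, 2)))) = Mul(2, Pow(y, 2)))
T = -41814 (T = Add(6, Mul(Mul(-30, 34), 41)) = Add(6, Mul(-1020, 41)) = Add(6, -41820) = -41814)
Mul(Function('L')(Function('t')(1)), Pow(T, -1)) = Mul(Mul(2, Pow(1, 2)), Pow(-41814, -1)) = Mul(Mul(2, 1), Rational(-1, 41814)) = Mul(2, Rational(-1, 41814)) = Rational(-1, 20907)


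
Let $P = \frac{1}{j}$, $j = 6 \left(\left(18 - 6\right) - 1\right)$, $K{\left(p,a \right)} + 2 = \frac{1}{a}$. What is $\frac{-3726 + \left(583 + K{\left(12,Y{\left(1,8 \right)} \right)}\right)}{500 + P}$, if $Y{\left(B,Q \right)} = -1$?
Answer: $- \frac{207636}{33001} \approx -6.2918$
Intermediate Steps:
$K{\left(p,a \right)} = -2 + \frac{1}{a}$
$j = 66$ ($j = 6 \left(\left(18 - 6\right) - 1\right) = 6 \left(12 - 1\right) = 6 \cdot 11 = 66$)
$P = \frac{1}{66} \approx 0.015152$
$\frac{-3726 + \left(583 + K{\left(12,Y{\left(1,8 \right)} \right)}\right)}{500 + P} = \frac{-3726 + \left(583 - \left(2 - \frac{1}{-1}\right)\right)}{500 + \frac{1}{66}} = \frac{-3726 + \left(583 - 3\right)}{\frac{33001}{66}} = \left(-3726 + \left(583 - 3\right)\right) \frac{66}{33001} = \left(-3726 + 580\right) \frac{66}{33001} = \left(-3146\right) \frac{66}{33001} = - \frac{207636}{33001}$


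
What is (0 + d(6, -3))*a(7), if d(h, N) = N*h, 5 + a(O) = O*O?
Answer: -792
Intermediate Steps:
a(O) = -5 + O**2 (a(O) = -5 + O*O = -5 + O**2)
(0 + d(6, -3))*a(7) = (0 - 3*6)*(-5 + 7**2) = (0 - 18)*(-5 + 49) = -18*44 = -792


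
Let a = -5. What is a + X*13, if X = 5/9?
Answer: 20/9 ≈ 2.2222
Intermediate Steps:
X = 5/9 (X = 5*(1/9) = 5/9 ≈ 0.55556)
a + X*13 = -5 + (5/9)*13 = -5 + 65/9 = 20/9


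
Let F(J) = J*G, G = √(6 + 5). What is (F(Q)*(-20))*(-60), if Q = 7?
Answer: 8400*√11 ≈ 27860.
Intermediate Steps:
G = √11 ≈ 3.3166
F(J) = J*√11
(F(Q)*(-20))*(-60) = ((7*√11)*(-20))*(-60) = -140*√11*(-60) = 8400*√11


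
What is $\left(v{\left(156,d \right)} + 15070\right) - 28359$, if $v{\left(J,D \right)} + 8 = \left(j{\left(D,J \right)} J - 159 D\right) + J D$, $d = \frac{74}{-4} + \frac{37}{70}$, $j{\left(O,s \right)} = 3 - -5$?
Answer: $- \frac{419828}{35} \approx -11995.0$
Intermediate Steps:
$j{\left(O,s \right)} = 8$ ($j{\left(O,s \right)} = 3 + 5 = 8$)
$d = - \frac{629}{35}$ ($d = 74 \left(- \frac{1}{4}\right) + 37 \cdot \frac{1}{70} = - \frac{37}{2} + \frac{37}{70} = - \frac{629}{35} \approx -17.971$)
$v{\left(J,D \right)} = -8 - 159 D + 8 J + D J$ ($v{\left(J,D \right)} = -8 - \left(- 8 J + 159 D - J D\right) = -8 - \left(- 8 J + 159 D - D J\right) = -8 + \left(- 159 D + 8 J + D J\right) = -8 - 159 D + 8 J + D J$)
$\left(v{\left(156,d \right)} + 15070\right) - 28359 = \left(\left(-8 - - \frac{100011}{35} + 8 \cdot 156 - \frac{98124}{35}\right) + 15070\right) - 28359 = \left(\left(-8 + \frac{100011}{35} + 1248 - \frac{98124}{35}\right) + 15070\right) - 28359 = \left(\frac{45287}{35} + 15070\right) - 28359 = \frac{572737}{35} - 28359 = - \frac{419828}{35}$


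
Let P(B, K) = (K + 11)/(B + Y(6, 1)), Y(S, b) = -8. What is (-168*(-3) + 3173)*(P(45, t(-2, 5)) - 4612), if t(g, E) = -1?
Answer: -627421218/37 ≈ -1.6957e+7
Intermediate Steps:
P(B, K) = (11 + K)/(-8 + B) (P(B, K) = (K + 11)/(B - 8) = (11 + K)/(-8 + B))
(-168*(-3) + 3173)*(P(45, t(-2, 5)) - 4612) = (-168*(-3) + 3173)*((11 - 1)/(-8 + 45) - 4612) = (504 + 3173)*(10/37 - 4612) = 3677*((1/37)*10 - 4612) = 3677*(10/37 - 4612) = 3677*(-170634/37) = -627421218/37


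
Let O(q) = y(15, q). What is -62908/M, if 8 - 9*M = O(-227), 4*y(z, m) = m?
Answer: -2264688/259 ≈ -8744.0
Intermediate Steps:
y(z, m) = m/4
O(q) = q/4
M = 259/36 (M = 8/9 - (-227)/36 = 8/9 - ⅑*(-227/4) = 8/9 + 227/36 = 259/36 ≈ 7.1944)
-62908/M = -62908/259/36 = -62908*36/259 = -2264688/259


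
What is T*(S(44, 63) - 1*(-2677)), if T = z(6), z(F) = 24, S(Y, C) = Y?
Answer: 65304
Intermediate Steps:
T = 24
T*(S(44, 63) - 1*(-2677)) = 24*(44 - 1*(-2677)) = 24*(44 + 2677) = 24*2721 = 65304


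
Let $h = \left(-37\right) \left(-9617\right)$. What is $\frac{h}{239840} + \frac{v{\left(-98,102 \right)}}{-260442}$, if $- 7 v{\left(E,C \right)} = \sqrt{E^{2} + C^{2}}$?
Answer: $\frac{355829}{239840} + \frac{\sqrt{5002}}{911547} \approx 1.4837$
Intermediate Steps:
$v{\left(E,C \right)} = - \frac{\sqrt{C^{2} + E^{2}}}{7}$ ($v{\left(E,C \right)} = - \frac{\sqrt{E^{2} + C^{2}}}{7} = - \frac{\sqrt{C^{2} + E^{2}}}{7}$)
$h = 355829$
$\frac{h}{239840} + \frac{v{\left(-98,102 \right)}}{-260442} = \frac{355829}{239840} + \frac{\left(- \frac{1}{7}\right) \sqrt{102^{2} + \left(-98\right)^{2}}}{-260442} = 355829 \cdot \frac{1}{239840} + - \frac{\sqrt{10404 + 9604}}{7} \left(- \frac{1}{260442}\right) = \frac{355829}{239840} + - \frac{\sqrt{20008}}{7} \left(- \frac{1}{260442}\right) = \frac{355829}{239840} + - \frac{2 \sqrt{5002}}{7} \left(- \frac{1}{260442}\right) = \frac{355829}{239840} + \frac{\sqrt{5002}}{911547}$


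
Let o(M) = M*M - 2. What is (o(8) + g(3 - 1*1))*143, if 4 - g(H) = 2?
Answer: 9152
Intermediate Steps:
o(M) = -2 + M² (o(M) = M² - 2 = -2 + M²)
g(H) = 2 (g(H) = 4 - 1*2 = 4 - 2 = 2)
(o(8) + g(3 - 1*1))*143 = ((-2 + 8²) + 2)*143 = ((-2 + 64) + 2)*143 = (62 + 2)*143 = 64*143 = 9152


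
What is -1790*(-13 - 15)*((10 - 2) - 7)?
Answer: 50120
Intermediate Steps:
-1790*(-13 - 15)*((10 - 2) - 7) = -(-50120)*(8 - 7) = -(-50120) = -1790*(-28) = 50120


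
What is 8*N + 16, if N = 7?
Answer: 72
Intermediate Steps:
8*N + 16 = 8*7 + 16 = 56 + 16 = 72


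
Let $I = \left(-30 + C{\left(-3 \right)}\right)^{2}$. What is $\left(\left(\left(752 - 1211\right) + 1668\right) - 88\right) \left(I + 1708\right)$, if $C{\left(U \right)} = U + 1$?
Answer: $3062572$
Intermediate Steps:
$C{\left(U \right)} = 1 + U$
$I = 1024$ ($I = \left(-30 + \left(1 - 3\right)\right)^{2} = \left(-30 - 2\right)^{2} = \left(-32\right)^{2} = 1024$)
$\left(\left(\left(752 - 1211\right) + 1668\right) - 88\right) \left(I + 1708\right) = \left(\left(\left(752 - 1211\right) + 1668\right) - 88\right) \left(1024 + 1708\right) = \left(\left(-459 + 1668\right) - 88\right) 2732 = \left(1209 - 88\right) 2732 = 1121 \cdot 2732 = 3062572$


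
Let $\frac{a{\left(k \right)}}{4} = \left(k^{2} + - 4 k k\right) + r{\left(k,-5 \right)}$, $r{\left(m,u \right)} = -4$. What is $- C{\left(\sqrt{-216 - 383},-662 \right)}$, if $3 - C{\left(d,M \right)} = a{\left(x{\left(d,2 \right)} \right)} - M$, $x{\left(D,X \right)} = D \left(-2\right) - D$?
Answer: $65335$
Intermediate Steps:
$x{\left(D,X \right)} = - 3 D$ ($x{\left(D,X \right)} = - 2 D - D = - 3 D$)
$a{\left(k \right)} = -16 - 12 k^{2}$ ($a{\left(k \right)} = 4 \left(\left(k^{2} + - 4 k k\right) - 4\right) = 4 \left(\left(k^{2} - 4 k^{2}\right) - 4\right) = 4 \left(- 3 k^{2} - 4\right) = 4 \left(-4 - 3 k^{2}\right) = -16 - 12 k^{2}$)
$C{\left(d,M \right)} = 19 + M + 108 d^{2}$ ($C{\left(d,M \right)} = 3 - \left(\left(-16 - 12 \left(- 3 d\right)^{2}\right) - M\right) = 3 - \left(\left(-16 - 12 \cdot 9 d^{2}\right) - M\right) = 3 - \left(\left(-16 - 108 d^{2}\right) - M\right) = 3 - \left(-16 - M - 108 d^{2}\right) = 3 + \left(16 + M + 108 d^{2}\right) = 19 + M + 108 d^{2}$)
$- C{\left(\sqrt{-216 - 383},-662 \right)} = - (19 - 662 + 108 \left(\sqrt{-216 - 383}\right)^{2}) = - (19 - 662 + 108 \left(\sqrt{-599}\right)^{2}) = - (19 - 662 + 108 \left(i \sqrt{599}\right)^{2}) = - (19 - 662 + 108 \left(-599\right)) = - (19 - 662 - 64692) = \left(-1\right) \left(-65335\right) = 65335$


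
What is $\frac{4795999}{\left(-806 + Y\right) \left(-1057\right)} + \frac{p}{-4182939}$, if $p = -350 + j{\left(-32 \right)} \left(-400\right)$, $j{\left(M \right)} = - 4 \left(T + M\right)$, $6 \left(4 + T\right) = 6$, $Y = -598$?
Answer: $\frac{172179455033}{53056398276} \approx 3.2452$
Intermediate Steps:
$T = -3$ ($T = -4 + \frac{1}{6} \cdot 6 = -4 + 1 = -3$)
$j{\left(M \right)} = 12 - 4 M$ ($j{\left(M \right)} = - 4 \left(-3 + M\right) = 12 - 4 M$)
$p = -56350$ ($p = -350 + \left(12 - -128\right) \left(-400\right) = -350 + \left(12 + 128\right) \left(-400\right) = -350 + 140 \left(-400\right) = -350 - 56000 = -56350$)
$\frac{4795999}{\left(-806 + Y\right) \left(-1057\right)} + \frac{p}{-4182939} = \frac{4795999}{\left(-806 - 598\right) \left(-1057\right)} - \frac{56350}{-4182939} = \frac{4795999}{\left(-1404\right) \left(-1057\right)} - - \frac{56350}{4182939} = \frac{4795999}{1484028} + \frac{56350}{4182939} = 4795999 \cdot \frac{1}{1484028} + \frac{56350}{4182939} = \frac{368923}{114156} + \frac{56350}{4182939} = \frac{172179455033}{53056398276}$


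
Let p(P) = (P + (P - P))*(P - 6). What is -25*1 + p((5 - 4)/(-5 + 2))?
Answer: -206/9 ≈ -22.889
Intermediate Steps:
p(P) = P*(-6 + P) (p(P) = (P + 0)*(-6 + P) = P*(-6 + P))
-25*1 + p((5 - 4)/(-5 + 2)) = -25*1 + ((5 - 4)/(-5 + 2))*(-6 + (5 - 4)/(-5 + 2)) = -25 + (1/(-3))*(-6 + 1/(-3)) = -25 + (1*(-⅓))*(-6 + 1*(-⅓)) = -25 - (-6 - ⅓)/3 = -25 - ⅓*(-19/3) = -25 + 19/9 = -206/9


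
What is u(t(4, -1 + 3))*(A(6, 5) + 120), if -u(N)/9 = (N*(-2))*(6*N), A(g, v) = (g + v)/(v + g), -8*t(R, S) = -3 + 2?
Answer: 3267/16 ≈ 204.19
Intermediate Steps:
t(R, S) = ⅛ (t(R, S) = -(-3 + 2)/8 = -⅛*(-1) = ⅛)
A(g, v) = 1 (A(g, v) = (g + v)/(g + v) = 1)
u(N) = 108*N² (u(N) = -9*N*(-2)*6*N = -9*(-2*N)*6*N = -(-108)*N² = 108*N²)
u(t(4, -1 + 3))*(A(6, 5) + 120) = (108*(⅛)²)*(1 + 120) = (108*(1/64))*121 = (27/16)*121 = 3267/16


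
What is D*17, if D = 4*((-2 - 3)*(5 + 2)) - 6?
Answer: -2482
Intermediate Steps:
D = -146 (D = 4*(-5*7) - 6 = 4*(-35) - 6 = -140 - 6 = -146)
D*17 = -146*17 = -2482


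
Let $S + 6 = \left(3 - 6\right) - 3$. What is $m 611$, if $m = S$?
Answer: $-7332$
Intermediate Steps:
$S = -12$ ($S = -6 + \left(\left(3 - 6\right) - 3\right) = -6 - 6 = -12$)
$m = -12$
$m 611 = \left(-12\right) 611 = -7332$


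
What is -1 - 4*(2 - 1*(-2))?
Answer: -17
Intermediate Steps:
-1 - 4*(2 - 1*(-2)) = -1 - 4*(2 + 2) = -1 - 4*4 = -1 - 16 = -17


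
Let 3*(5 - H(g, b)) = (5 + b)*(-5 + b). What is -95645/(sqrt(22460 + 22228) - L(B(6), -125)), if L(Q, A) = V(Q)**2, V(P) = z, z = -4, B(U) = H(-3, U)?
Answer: -95645/2777 - 669515*sqrt(57)/11108 ≈ -489.49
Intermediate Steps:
H(g, b) = 5 - (-5 + b)*(5 + b)/3 (H(g, b) = 5 - (5 + b)*(-5 + b)/3 = 5 - (-5 + b)*(5 + b)/3)
B(U) = 40/3 - U**2/3
V(P) = -4
L(Q, A) = 16 (L(Q, A) = (-4)**2 = 16)
-95645/(sqrt(22460 + 22228) - L(B(6), -125)) = -95645/(sqrt(22460 + 22228) - 1*16) = -95645/(sqrt(44688) - 16) = -95645/(28*sqrt(57) - 16) = -95645/(-16 + 28*sqrt(57))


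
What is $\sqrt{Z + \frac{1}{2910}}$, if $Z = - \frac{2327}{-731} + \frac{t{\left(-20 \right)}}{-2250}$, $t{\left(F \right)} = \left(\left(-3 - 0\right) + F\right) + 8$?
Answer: $\frac{3 \sqrt{44556398846}}{354535} \approx 1.7861$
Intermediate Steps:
$t{\left(F \right)} = 5 + F$ ($t{\left(F \right)} = \left(\left(-3 + 0\right) + F\right) + 8 = \left(-3 + F\right) + 8 = 5 + F$)
$Z = \frac{349781}{109650}$ ($Z = - \frac{2327}{-731} + \frac{5 - 20}{-2250} = \left(-2327\right) \left(- \frac{1}{731}\right) - - \frac{1}{150} = \frac{2327}{731} + \frac{1}{150} = \frac{349781}{109650} \approx 3.19$)
$\sqrt{Z + \frac{1}{2910}} = \sqrt{\frac{349781}{109650} + \frac{1}{2910}} = \sqrt{\frac{5655402}{1772675}} = \frac{3 \sqrt{44556398846}}{354535}$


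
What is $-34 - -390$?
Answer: $356$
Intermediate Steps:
$-34 - -390 = -34 + 390 = 356$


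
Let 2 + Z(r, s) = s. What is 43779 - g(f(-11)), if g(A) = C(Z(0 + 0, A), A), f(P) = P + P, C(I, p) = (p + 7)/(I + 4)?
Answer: 175113/4 ≈ 43778.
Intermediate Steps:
Z(r, s) = -2 + s
C(I, p) = (7 + p)/(4 + I)
f(P) = 2*P
g(A) = (7 + A)/(2 + A) (g(A) = (7 + A)/(4 + (-2 + A)) = (7 + A)/(2 + A))
43779 - g(f(-11)) = 43779 - (7 + 2*(-11))/(2 + 2*(-11)) = 43779 - (7 - 22)/(2 - 22) = 43779 - (-15)/(-20) = 43779 - (-1)*(-15)/20 = 43779 - 1*¾ = 43779 - ¾ = 175113/4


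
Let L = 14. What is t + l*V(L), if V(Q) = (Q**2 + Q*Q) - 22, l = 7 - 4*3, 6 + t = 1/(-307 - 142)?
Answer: -833345/449 ≈ -1856.0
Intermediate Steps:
t = -2695/449 (t = -6 + 1/(-307 - 142) = -6 + 1/(-449) = -6 - 1/449 = -2695/449 ≈ -6.0022)
l = -5 (l = 7 - 12 = -5)
V(Q) = -22 + 2*Q**2 (V(Q) = (Q**2 + Q**2) - 22 = 2*Q**2 - 22 = -22 + 2*Q**2)
t + l*V(L) = -2695/449 - 5*(-22 + 2*14**2) = -2695/449 - 5*(-22 + 2*196) = -2695/449 - 5*(-22 + 392) = -2695/449 - 5*370 = -2695/449 - 1850 = -833345/449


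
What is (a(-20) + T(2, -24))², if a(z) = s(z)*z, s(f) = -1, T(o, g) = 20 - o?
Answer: 1444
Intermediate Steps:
a(z) = -z
(a(-20) + T(2, -24))² = (-1*(-20) + (20 - 1*2))² = (20 + (20 - 2))² = (20 + 18)² = 38² = 1444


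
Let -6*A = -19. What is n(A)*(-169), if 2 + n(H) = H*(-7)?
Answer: 24505/6 ≈ 4084.2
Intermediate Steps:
A = 19/6 (A = -⅙*(-19) = 19/6 ≈ 3.1667)
n(H) = -2 - 7*H (n(H) = -2 + H*(-7) = -2 - 7*H)
n(A)*(-169) = (-2 - 7*19/6)*(-169) = (-2 - 133/6)*(-169) = -145/6*(-169) = 24505/6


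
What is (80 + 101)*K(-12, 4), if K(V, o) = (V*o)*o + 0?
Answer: -34752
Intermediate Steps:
K(V, o) = V*o² (K(V, o) = V*o² + 0 = V*o²)
(80 + 101)*K(-12, 4) = (80 + 101)*(-12*4²) = 181*(-12*16) = 181*(-192) = -34752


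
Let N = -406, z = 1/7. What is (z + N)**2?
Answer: 8071281/49 ≈ 1.6472e+5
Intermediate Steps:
z = 1/7 ≈ 0.14286
(z + N)**2 = (1/7 - 406)**2 = (-2841/7)**2 = 8071281/49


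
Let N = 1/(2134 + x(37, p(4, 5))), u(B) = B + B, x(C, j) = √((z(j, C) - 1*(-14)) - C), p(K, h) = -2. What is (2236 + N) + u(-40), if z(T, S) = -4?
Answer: 9818389482/4553983 - 3*I*√3/4553983 ≈ 2156.0 - 1.141e-6*I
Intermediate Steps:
x(C, j) = √(10 - C) (x(C, j) = √((-4 - 1*(-14)) - C) = √((-4 + 14) - C) = √(10 - C))
u(B) = 2*B
N = 1/(2134 + 3*I*√3) (N = 1/(2134 + √(10 - 1*37)) = 1/(2134 + √(10 - 37)) = 1/(2134 + √(-27)) = 1/(2134 + 3*I*√3) ≈ 0.0004686 - 1.141e-6*I)
(2236 + N) + u(-40) = (2236 + (2134/4553983 - 3*I*√3/4553983)) + 2*(-40) = (10182708122/4553983 - 3*I*√3/4553983) - 80 = 9818389482/4553983 - 3*I*√3/4553983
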